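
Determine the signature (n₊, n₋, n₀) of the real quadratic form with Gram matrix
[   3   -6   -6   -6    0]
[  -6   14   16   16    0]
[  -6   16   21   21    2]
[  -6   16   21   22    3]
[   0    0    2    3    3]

step 0: pivot 3 → sign +
step 1: pivot 2 → sign +
step 2: pivot 1 → sign +
step 3: pivot 1 → sign +
step 4: pivot -2 → sign −
signature = (4, 1, 0)

Answer: (4, 1, 0)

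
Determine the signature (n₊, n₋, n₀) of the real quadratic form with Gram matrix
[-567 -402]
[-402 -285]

Answer: (1, 1, 0)

Derivation:
step 0: pivot -567 → sign −
step 1: pivot 1/63 → sign +
signature = (1, 1, 0)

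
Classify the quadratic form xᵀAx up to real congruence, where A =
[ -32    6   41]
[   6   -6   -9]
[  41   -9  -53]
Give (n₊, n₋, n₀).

Answer: (0, 3, 0)

Derivation:
step 0: pivot -32 → sign −
step 1: pivot -39/8 → sign −
step 2: pivot -3/26 → sign −
signature = (0, 3, 0)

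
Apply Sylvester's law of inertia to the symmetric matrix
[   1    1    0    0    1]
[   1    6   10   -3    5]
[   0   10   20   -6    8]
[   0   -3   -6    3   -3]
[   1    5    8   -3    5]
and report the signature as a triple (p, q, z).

Answer: (4, 0, 1)

Derivation:
step 0: pivot 1 → sign +
step 1: pivot 5 → sign +
step 2: pivot 6/5 → sign +
step 3: pivot 1/2 → sign +
step 4: row/col 4 already zero → sign 0
signature = (4, 0, 1)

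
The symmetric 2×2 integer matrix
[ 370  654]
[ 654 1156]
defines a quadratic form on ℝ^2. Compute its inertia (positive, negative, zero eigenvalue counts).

Answer: (2, 0, 0)

Derivation:
step 0: pivot 370 → sign +
step 1: pivot 2/185 → sign +
signature = (2, 0, 0)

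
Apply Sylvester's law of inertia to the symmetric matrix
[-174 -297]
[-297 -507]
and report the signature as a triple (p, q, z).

Answer: (0, 2, 0)

Derivation:
step 0: pivot -174 → sign −
step 1: pivot -3/58 → sign −
signature = (0, 2, 0)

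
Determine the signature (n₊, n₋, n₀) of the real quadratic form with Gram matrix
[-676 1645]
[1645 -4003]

step 0: pivot -676 → sign −
step 1: pivot -3/676 → sign −
signature = (0, 2, 0)

Answer: (0, 2, 0)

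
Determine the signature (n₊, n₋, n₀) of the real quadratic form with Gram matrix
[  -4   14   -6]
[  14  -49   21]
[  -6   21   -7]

step 0: pivot -4 → sign −
step 1: pivot 2 → sign +
step 2: row/col 2 already zero → sign 0
signature = (1, 1, 1)

Answer: (1, 1, 1)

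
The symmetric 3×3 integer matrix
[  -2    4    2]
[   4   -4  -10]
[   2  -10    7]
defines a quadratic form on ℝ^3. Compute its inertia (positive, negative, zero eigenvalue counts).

Answer: (1, 1, 1)

Derivation:
step 0: pivot -2 → sign −
step 1: pivot 4 → sign +
step 2: row/col 2 already zero → sign 0
signature = (1, 1, 1)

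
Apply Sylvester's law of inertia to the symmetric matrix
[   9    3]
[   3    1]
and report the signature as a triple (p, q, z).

step 0: pivot 9 → sign +
step 1: row/col 1 already zero → sign 0
signature = (1, 0, 1)

Answer: (1, 0, 1)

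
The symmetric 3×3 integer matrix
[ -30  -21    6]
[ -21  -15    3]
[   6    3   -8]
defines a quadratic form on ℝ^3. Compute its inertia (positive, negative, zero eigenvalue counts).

Answer: (0, 3, 0)

Derivation:
step 0: pivot -30 → sign −
step 1: pivot -3/10 → sign −
step 2: pivot -2 → sign −
signature = (0, 3, 0)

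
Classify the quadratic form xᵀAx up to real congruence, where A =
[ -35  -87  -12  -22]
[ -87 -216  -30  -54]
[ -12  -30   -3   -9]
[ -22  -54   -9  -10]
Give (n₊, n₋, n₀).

Answer: (3, 1, 0)

Derivation:
step 0: pivot -35 → sign −
step 1: pivot 9/35 → sign +
step 2: pivot 1 → sign +
step 3: pivot 1 → sign +
signature = (3, 1, 0)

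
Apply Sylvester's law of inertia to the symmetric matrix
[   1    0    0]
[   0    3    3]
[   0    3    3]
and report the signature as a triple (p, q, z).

Answer: (2, 0, 1)

Derivation:
step 0: pivot 1 → sign +
step 1: pivot 3 → sign +
step 2: row/col 2 already zero → sign 0
signature = (2, 0, 1)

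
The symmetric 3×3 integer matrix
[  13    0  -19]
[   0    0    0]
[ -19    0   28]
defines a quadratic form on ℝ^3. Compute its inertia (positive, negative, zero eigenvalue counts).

step 0: pivot 13 → sign +
step 1: pivot 3/13 → sign +
step 2: row/col 2 already zero → sign 0
signature = (2, 0, 1)

Answer: (2, 0, 1)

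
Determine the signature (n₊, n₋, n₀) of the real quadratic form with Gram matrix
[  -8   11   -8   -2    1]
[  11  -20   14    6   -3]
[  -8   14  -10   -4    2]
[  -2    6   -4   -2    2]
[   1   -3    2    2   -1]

step 0: pivot -8 → sign −
step 1: pivot -39/8 → sign −
step 2: pivot -2/13 → sign −
step 3: pivot 2/3 → sign +
step 4: pivot -1 → sign −
signature = (1, 4, 0)

Answer: (1, 4, 0)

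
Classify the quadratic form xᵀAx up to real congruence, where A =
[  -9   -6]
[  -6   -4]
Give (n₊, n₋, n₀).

Answer: (0, 1, 1)

Derivation:
step 0: pivot -9 → sign −
step 1: row/col 1 already zero → sign 0
signature = (0, 1, 1)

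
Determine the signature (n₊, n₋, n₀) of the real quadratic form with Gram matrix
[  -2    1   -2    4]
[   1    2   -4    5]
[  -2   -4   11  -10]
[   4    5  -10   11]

Answer: (2, 2, 0)

Derivation:
step 0: pivot -2 → sign −
step 1: pivot 5/2 → sign +
step 2: pivot 3 → sign +
step 3: pivot -3/5 → sign −
signature = (2, 2, 0)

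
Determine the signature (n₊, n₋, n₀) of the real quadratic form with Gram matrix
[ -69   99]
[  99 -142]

step 0: pivot -69 → sign −
step 1: pivot 1/23 → sign +
signature = (1, 1, 0)

Answer: (1, 1, 0)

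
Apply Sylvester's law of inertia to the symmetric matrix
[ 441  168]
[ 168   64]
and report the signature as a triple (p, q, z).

Answer: (1, 0, 1)

Derivation:
step 0: pivot 441 → sign +
step 1: row/col 1 already zero → sign 0
signature = (1, 0, 1)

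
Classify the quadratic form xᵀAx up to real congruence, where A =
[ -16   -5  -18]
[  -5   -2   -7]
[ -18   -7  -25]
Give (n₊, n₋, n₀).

Answer: (0, 3, 0)

Derivation:
step 0: pivot -16 → sign −
step 1: pivot -7/16 → sign −
step 2: pivot -3/7 → sign −
signature = (0, 3, 0)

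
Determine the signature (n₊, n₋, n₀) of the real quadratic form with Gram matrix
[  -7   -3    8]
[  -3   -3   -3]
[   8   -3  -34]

step 0: pivot -7 → sign −
step 1: pivot -12/7 → sign −
step 2: pivot -3/4 → sign −
signature = (0, 3, 0)

Answer: (0, 3, 0)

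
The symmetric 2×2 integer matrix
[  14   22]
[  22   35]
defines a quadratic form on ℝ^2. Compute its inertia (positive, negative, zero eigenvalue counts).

Answer: (2, 0, 0)

Derivation:
step 0: pivot 14 → sign +
step 1: pivot 3/7 → sign +
signature = (2, 0, 0)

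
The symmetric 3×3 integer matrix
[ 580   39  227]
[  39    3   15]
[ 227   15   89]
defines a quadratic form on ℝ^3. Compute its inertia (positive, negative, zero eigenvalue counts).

step 0: pivot 580 → sign +
step 1: pivot 219/580 → sign +
step 2: pivot -2/73 → sign −
signature = (2, 1, 0)

Answer: (2, 1, 0)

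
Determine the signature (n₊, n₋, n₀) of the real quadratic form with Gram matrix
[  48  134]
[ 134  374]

Answer: (1, 1, 0)

Derivation:
step 0: pivot 48 → sign +
step 1: pivot -1/12 → sign −
signature = (1, 1, 0)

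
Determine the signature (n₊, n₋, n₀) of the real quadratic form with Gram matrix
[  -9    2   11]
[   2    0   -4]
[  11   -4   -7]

step 0: pivot -9 → sign −
step 1: pivot 4/9 → sign +
step 2: pivot 1 → sign +
signature = (2, 1, 0)

Answer: (2, 1, 0)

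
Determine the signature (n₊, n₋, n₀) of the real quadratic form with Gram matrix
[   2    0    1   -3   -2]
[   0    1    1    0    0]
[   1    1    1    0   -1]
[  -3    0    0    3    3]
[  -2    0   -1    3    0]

step 0: pivot 2 → sign +
step 1: pivot 1 → sign +
step 2: pivot -1/2 → sign −
step 3: pivot 3 → sign +
step 4: pivot -2 → sign −
signature = (3, 2, 0)

Answer: (3, 2, 0)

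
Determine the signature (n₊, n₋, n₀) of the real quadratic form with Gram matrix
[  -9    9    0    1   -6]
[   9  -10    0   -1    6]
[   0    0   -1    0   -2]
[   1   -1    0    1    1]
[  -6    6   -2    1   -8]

step 0: pivot -9 → sign −
step 1: pivot -1 → sign −
step 2: pivot -1 → sign −
step 3: pivot 10/9 → sign +
step 4: pivot -1/10 → sign −
signature = (1, 4, 0)

Answer: (1, 4, 0)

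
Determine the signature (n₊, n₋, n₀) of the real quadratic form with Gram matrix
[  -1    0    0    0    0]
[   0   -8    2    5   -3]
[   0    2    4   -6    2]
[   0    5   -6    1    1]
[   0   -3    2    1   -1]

Answer: (1, 3, 1)

Derivation:
step 0: pivot -1 → sign −
step 1: pivot -8 → sign −
step 2: pivot 9/2 → sign +
step 3: pivot -8/9 → sign −
step 4: row/col 4 already zero → sign 0
signature = (1, 3, 1)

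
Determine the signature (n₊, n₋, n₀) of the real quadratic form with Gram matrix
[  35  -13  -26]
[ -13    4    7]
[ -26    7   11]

Answer: (2, 1, 0)

Derivation:
step 0: pivot 35 → sign +
step 1: pivot -29/35 → sign −
step 2: pivot 6/29 → sign +
signature = (2, 1, 0)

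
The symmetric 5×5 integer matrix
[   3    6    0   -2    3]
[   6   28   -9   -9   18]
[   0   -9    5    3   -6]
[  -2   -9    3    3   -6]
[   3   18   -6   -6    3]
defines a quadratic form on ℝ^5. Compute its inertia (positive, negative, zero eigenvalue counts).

Answer: (3, 2, 0)

Derivation:
step 0: pivot 3 → sign +
step 1: pivot 16 → sign +
step 2: pivot -1/16 → sign −
step 3: pivot 2/3 → sign +
step 4: pivot -6 → sign −
signature = (3, 2, 0)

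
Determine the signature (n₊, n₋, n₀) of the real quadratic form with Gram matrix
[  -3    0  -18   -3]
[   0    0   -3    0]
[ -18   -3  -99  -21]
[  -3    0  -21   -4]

Answer: (1, 3, 0)

Derivation:
step 0: pivot -3 → sign −
step 1: pivot 9 → sign +
step 2: pivot -1 → sign −
step 3: pivot -1 → sign −
signature = (1, 3, 0)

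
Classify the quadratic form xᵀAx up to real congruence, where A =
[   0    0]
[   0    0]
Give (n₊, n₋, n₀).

Answer: (0, 0, 2)

Derivation:
step 0: row/col 0 already zero → sign 0
step 1: row/col 1 already zero → sign 0
signature = (0, 0, 2)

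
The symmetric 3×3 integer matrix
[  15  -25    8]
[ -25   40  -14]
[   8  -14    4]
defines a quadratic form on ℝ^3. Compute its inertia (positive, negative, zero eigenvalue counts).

step 0: pivot 15 → sign +
step 1: pivot -5/3 → sign −
step 2: row/col 2 already zero → sign 0
signature = (1, 1, 1)

Answer: (1, 1, 1)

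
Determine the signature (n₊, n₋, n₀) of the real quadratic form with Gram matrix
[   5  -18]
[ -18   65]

Answer: (2, 0, 0)

Derivation:
step 0: pivot 5 → sign +
step 1: pivot 1/5 → sign +
signature = (2, 0, 0)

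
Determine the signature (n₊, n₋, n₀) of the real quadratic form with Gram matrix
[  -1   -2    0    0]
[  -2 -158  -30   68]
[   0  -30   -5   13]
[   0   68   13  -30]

Answer: (1, 3, 0)

Derivation:
step 0: pivot -1 → sign −
step 1: pivot -154 → sign −
step 2: pivot 65/77 → sign +
step 3: pivot -3/65 → sign −
signature = (1, 3, 0)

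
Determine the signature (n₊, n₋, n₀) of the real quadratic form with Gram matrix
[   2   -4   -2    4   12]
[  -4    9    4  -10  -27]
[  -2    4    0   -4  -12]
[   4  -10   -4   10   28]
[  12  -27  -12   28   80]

Answer: (3, 2, 0)

Derivation:
step 0: pivot 2 → sign +
step 1: pivot 1 → sign +
step 2: pivot -2 → sign −
step 3: pivot -2 → sign −
step 4: pivot 1 → sign +
signature = (3, 2, 0)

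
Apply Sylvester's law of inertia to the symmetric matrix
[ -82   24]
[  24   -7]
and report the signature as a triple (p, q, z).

Answer: (1, 1, 0)

Derivation:
step 0: pivot -82 → sign −
step 1: pivot 1/41 → sign +
signature = (1, 1, 0)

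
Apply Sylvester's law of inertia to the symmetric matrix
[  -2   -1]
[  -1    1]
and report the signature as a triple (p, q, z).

step 0: pivot -2 → sign −
step 1: pivot 3/2 → sign +
signature = (1, 1, 0)

Answer: (1, 1, 0)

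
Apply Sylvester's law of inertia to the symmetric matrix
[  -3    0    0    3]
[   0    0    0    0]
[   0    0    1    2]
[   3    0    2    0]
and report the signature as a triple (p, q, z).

step 0: pivot -3 → sign −
step 1: pivot 1 → sign +
step 2: pivot -1 → sign −
step 3: row/col 3 already zero → sign 0
signature = (1, 2, 1)

Answer: (1, 2, 1)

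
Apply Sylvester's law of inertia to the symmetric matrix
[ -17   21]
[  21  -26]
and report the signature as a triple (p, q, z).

step 0: pivot -17 → sign −
step 1: pivot -1/17 → sign −
signature = (0, 2, 0)

Answer: (0, 2, 0)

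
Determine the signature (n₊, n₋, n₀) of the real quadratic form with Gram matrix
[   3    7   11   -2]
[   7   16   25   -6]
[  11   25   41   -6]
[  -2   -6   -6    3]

Answer: (2, 2, 0)

Derivation:
step 0: pivot 3 → sign +
step 1: pivot -1/3 → sign −
step 2: pivot 2 → sign +
step 3: pivot -1 → sign −
signature = (2, 2, 0)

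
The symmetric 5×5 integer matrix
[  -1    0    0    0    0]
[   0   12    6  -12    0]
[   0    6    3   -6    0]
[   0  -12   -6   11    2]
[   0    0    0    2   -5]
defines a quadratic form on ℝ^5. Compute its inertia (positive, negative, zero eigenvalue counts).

step 0: pivot -1 → sign −
step 1: pivot 12 → sign +
step 2: pivot -1 → sign −
step 3: pivot -1 → sign −
step 4: row/col 4 already zero → sign 0
signature = (1, 3, 1)

Answer: (1, 3, 1)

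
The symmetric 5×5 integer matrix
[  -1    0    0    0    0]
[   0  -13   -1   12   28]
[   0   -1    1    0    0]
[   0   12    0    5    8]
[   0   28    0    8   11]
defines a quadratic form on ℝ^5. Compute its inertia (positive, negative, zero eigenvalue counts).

step 0: pivot -1 → sign −
step 1: pivot -13 → sign −
step 2: pivot 14/13 → sign +
step 3: pivot 107/7 → sign +
step 4: pivot 1/107 → sign +
signature = (3, 2, 0)

Answer: (3, 2, 0)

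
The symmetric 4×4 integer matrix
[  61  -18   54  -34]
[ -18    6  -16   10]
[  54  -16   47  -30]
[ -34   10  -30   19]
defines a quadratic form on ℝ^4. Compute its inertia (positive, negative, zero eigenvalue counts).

Answer: (3, 1, 0)

Derivation:
step 0: pivot 61 → sign +
step 1: pivot 42/61 → sign +
step 2: pivot -17/21 → sign −
step 3: pivot 1/17 → sign +
signature = (3, 1, 0)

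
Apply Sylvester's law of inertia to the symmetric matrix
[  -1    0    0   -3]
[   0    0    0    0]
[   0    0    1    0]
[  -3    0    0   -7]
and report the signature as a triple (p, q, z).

Answer: (2, 1, 1)

Derivation:
step 0: pivot -1 → sign −
step 1: pivot 1 → sign +
step 2: pivot 2 → sign +
step 3: row/col 3 already zero → sign 0
signature = (2, 1, 1)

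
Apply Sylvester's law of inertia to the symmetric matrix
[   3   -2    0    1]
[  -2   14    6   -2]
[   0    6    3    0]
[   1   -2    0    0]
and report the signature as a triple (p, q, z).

Answer: (3, 1, 0)

Derivation:
step 0: pivot 3 → sign +
step 1: pivot 38/3 → sign +
step 2: pivot 3/19 → sign +
step 3: pivot -3 → sign −
signature = (3, 1, 0)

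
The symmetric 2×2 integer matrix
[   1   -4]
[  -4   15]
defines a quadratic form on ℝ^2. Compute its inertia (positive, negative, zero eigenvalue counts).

Answer: (1, 1, 0)

Derivation:
step 0: pivot 1 → sign +
step 1: pivot -1 → sign −
signature = (1, 1, 0)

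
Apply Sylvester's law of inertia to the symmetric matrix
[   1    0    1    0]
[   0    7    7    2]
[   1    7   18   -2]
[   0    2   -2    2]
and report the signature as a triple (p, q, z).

Answer: (3, 1, 0)

Derivation:
step 0: pivot 1 → sign +
step 1: pivot 7 → sign +
step 2: pivot 10 → sign +
step 3: pivot -6/35 → sign −
signature = (3, 1, 0)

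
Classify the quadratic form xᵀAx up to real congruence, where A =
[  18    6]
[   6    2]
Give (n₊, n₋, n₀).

Answer: (1, 0, 1)

Derivation:
step 0: pivot 18 → sign +
step 1: row/col 1 already zero → sign 0
signature = (1, 0, 1)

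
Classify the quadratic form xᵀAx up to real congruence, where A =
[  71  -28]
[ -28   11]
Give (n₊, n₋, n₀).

step 0: pivot 71 → sign +
step 1: pivot -3/71 → sign −
signature = (1, 1, 0)

Answer: (1, 1, 0)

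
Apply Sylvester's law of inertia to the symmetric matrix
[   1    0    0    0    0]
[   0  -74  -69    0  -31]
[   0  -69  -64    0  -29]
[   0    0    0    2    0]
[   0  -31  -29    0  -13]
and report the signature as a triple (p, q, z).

Answer: (3, 2, 0)

Derivation:
step 0: pivot 1 → sign +
step 1: pivot -74 → sign −
step 2: pivot 25/74 → sign +
step 3: pivot 2 → sign +
step 4: pivot -1/25 → sign −
signature = (3, 2, 0)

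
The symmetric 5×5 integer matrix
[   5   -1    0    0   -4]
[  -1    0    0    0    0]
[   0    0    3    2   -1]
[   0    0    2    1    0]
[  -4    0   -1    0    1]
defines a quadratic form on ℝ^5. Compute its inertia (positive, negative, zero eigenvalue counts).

step 0: pivot 5 → sign +
step 1: pivot -1/5 → sign −
step 2: pivot 3 → sign +
step 3: pivot -1/3 → sign −
step 4: pivot 2 → sign +
signature = (3, 2, 0)

Answer: (3, 2, 0)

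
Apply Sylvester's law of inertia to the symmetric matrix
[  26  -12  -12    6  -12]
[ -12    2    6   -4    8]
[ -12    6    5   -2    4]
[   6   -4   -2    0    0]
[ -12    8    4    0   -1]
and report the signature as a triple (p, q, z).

Answer: (1, 4, 0)

Derivation:
step 0: pivot 26 → sign +
step 1: pivot -46/13 → sign −
step 2: pivot -11/23 → sign −
step 3: pivot -2/11 → sign −
step 4: pivot -1 → sign −
signature = (1, 4, 0)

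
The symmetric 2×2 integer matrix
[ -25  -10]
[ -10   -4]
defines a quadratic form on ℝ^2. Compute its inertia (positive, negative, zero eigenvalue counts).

step 0: pivot -25 → sign −
step 1: row/col 1 already zero → sign 0
signature = (0, 1, 1)

Answer: (0, 1, 1)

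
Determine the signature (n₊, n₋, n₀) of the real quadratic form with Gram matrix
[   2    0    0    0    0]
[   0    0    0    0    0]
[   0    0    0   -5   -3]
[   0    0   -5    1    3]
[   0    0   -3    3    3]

step 0: pivot 2 → sign +
step 1: pivot 1 → sign +
step 2: pivot -25 → sign −
step 3: pivot -6/25 → sign −
step 4: row/col 4 already zero → sign 0
signature = (2, 2, 1)

Answer: (2, 2, 1)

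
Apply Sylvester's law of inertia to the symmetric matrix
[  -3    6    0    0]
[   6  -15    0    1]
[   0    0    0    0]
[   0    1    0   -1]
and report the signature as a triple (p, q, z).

Answer: (0, 3, 1)

Derivation:
step 0: pivot -3 → sign −
step 1: pivot -3 → sign −
step 2: pivot -2/3 → sign −
step 3: row/col 3 already zero → sign 0
signature = (0, 3, 1)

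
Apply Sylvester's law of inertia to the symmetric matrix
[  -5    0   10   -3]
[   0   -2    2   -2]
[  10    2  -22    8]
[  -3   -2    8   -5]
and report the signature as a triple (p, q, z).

step 0: pivot -5 → sign −
step 1: pivot -2 → sign −
step 2: pivot -6/5 → sign −
step 3: row/col 3 already zero → sign 0
signature = (0, 3, 1)

Answer: (0, 3, 1)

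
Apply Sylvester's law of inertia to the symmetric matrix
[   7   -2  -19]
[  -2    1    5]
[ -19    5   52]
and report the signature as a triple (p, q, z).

Answer: (2, 0, 1)

Derivation:
step 0: pivot 7 → sign +
step 1: pivot 3/7 → sign +
step 2: row/col 2 already zero → sign 0
signature = (2, 0, 1)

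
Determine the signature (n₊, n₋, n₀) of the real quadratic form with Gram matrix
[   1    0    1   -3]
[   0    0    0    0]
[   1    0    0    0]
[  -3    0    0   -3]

step 0: pivot 1 → sign +
step 1: pivot -1 → sign −
step 2: pivot -3 → sign −
step 3: row/col 3 already zero → sign 0
signature = (1, 2, 1)

Answer: (1, 2, 1)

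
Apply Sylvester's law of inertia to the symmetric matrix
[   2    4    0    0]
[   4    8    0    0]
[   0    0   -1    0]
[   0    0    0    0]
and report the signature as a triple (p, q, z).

step 0: pivot 2 → sign +
step 1: pivot -1 → sign −
step 2: row/col 2 already zero → sign 0
step 3: row/col 3 already zero → sign 0
signature = (1, 1, 2)

Answer: (1, 1, 2)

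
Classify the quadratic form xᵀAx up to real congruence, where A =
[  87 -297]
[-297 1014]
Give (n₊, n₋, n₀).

step 0: pivot 87 → sign +
step 1: pivot 3/29 → sign +
signature = (2, 0, 0)

Answer: (2, 0, 0)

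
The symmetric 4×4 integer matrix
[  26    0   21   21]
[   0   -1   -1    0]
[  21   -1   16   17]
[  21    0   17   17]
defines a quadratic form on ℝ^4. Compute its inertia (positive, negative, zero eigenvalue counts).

Answer: (2, 1, 1)

Derivation:
step 0: pivot 26 → sign +
step 1: pivot -1 → sign −
step 2: pivot 1/26 → sign +
step 3: row/col 3 already zero → sign 0
signature = (2, 1, 1)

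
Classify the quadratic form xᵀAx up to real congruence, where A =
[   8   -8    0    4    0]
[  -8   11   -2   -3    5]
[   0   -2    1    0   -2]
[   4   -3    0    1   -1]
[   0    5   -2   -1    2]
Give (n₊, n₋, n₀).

Answer: (2, 2, 1)

Derivation:
step 0: pivot 8 → sign +
step 1: pivot 3 → sign +
step 2: pivot -1/3 → sign −
step 3: pivot -1 → sign −
step 4: row/col 4 already zero → sign 0
signature = (2, 2, 1)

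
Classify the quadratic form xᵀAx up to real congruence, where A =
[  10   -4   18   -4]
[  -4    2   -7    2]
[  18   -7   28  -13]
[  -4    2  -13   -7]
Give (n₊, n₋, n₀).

step 0: pivot 10 → sign +
step 1: pivot 2/5 → sign +
step 2: pivot -9/2 → sign −
step 3: pivot -1 → sign −
signature = (2, 2, 0)

Answer: (2, 2, 0)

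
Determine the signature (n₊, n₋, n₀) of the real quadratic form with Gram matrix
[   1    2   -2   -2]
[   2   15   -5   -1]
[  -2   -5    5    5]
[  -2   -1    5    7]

step 0: pivot 1 → sign +
step 1: pivot 11 → sign +
step 2: pivot 10/11 → sign +
step 3: pivot 2/5 → sign +
signature = (4, 0, 0)

Answer: (4, 0, 0)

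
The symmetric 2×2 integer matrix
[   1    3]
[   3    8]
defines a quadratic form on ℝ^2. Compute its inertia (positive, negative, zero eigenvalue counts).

Answer: (1, 1, 0)

Derivation:
step 0: pivot 1 → sign +
step 1: pivot -1 → sign −
signature = (1, 1, 0)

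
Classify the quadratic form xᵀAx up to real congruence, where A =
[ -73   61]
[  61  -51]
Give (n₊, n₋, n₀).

step 0: pivot -73 → sign −
step 1: pivot -2/73 → sign −
signature = (0, 2, 0)

Answer: (0, 2, 0)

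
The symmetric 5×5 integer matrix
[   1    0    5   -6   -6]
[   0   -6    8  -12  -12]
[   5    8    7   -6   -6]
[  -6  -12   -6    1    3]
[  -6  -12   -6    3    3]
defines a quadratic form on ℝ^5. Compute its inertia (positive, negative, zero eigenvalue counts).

Answer: (1, 4, 0)

Derivation:
step 0: pivot 1 → sign +
step 1: pivot -6 → sign −
step 2: pivot -22/3 → sign −
step 3: pivot -25/11 → sign −
step 4: pivot -6/25 → sign −
signature = (1, 4, 0)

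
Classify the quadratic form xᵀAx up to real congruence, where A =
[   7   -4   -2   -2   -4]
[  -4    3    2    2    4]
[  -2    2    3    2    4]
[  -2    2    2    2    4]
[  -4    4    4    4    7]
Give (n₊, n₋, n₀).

Answer: (4, 1, 0)

Derivation:
step 0: pivot 7 → sign +
step 1: pivot 5/7 → sign +
step 2: pivot 7/5 → sign +
step 3: pivot 2/7 → sign +
step 4: pivot -1 → sign −
signature = (4, 1, 0)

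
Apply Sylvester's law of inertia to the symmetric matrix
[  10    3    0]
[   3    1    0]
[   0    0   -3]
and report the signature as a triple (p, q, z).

Answer: (2, 1, 0)

Derivation:
step 0: pivot 10 → sign +
step 1: pivot 1/10 → sign +
step 2: pivot -3 → sign −
signature = (2, 1, 0)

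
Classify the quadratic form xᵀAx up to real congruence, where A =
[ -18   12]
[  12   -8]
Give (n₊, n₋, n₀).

Answer: (0, 1, 1)

Derivation:
step 0: pivot -18 → sign −
step 1: row/col 1 already zero → sign 0
signature = (0, 1, 1)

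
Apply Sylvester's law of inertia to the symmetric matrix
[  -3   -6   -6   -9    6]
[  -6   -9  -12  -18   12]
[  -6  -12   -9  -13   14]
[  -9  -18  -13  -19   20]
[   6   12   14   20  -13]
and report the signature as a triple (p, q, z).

Answer: (3, 2, 0)

Derivation:
step 0: pivot -3 → sign −
step 1: pivot 3 → sign +
step 2: pivot 3 → sign +
step 3: pivot -1/3 → sign −
step 4: pivot 3 → sign +
signature = (3, 2, 0)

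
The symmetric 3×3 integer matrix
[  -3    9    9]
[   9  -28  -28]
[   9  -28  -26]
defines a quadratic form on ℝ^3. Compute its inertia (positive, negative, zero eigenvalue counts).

step 0: pivot -3 → sign −
step 1: pivot -1 → sign −
step 2: pivot 2 → sign +
signature = (1, 2, 0)

Answer: (1, 2, 0)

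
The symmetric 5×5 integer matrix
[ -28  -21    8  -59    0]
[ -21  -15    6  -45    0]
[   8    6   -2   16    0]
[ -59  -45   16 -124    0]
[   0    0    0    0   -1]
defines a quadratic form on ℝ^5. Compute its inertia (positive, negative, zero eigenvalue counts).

Answer: (2, 3, 0)

Derivation:
step 0: pivot -28 → sign −
step 1: pivot 3/4 → sign +
step 2: pivot 2/7 → sign +
step 3: pivot -3 → sign −
step 4: pivot -1 → sign −
signature = (2, 3, 0)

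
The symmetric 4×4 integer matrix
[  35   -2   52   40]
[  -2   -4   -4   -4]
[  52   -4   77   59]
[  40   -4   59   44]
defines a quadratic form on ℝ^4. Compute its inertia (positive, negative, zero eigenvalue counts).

Answer: (1, 2, 1)

Derivation:
step 0: pivot 35 → sign +
step 1: pivot -144/35 → sign −
step 2: pivot -1 → sign −
step 3: row/col 3 already zero → sign 0
signature = (1, 2, 1)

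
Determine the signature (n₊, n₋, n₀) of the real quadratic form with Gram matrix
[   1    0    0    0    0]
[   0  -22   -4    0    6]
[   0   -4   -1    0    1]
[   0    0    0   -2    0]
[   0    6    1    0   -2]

Answer: (1, 4, 0)

Derivation:
step 0: pivot 1 → sign +
step 1: pivot -22 → sign −
step 2: pivot -3/11 → sign −
step 3: pivot -2 → sign −
step 4: pivot -1/3 → sign −
signature = (1, 4, 0)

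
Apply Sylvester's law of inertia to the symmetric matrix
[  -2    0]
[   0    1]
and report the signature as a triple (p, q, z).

step 0: pivot -2 → sign −
step 1: pivot 1 → sign +
signature = (1, 1, 0)

Answer: (1, 1, 0)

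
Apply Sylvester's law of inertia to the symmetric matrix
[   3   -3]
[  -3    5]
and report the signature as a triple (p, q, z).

Answer: (2, 0, 0)

Derivation:
step 0: pivot 3 → sign +
step 1: pivot 2 → sign +
signature = (2, 0, 0)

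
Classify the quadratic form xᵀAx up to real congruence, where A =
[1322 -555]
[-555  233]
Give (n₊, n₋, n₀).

step 0: pivot 1322 → sign +
step 1: pivot 1/1322 → sign +
signature = (2, 0, 0)

Answer: (2, 0, 0)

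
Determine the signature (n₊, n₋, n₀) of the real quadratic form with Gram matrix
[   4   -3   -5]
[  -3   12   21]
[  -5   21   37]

Answer: (3, 0, 0)

Derivation:
step 0: pivot 4 → sign +
step 1: pivot 39/4 → sign +
step 2: pivot 3/13 → sign +
signature = (3, 0, 0)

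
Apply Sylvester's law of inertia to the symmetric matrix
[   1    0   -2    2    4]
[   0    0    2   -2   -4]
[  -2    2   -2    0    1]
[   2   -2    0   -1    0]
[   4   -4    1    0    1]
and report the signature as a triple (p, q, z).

Answer: (2, 2, 1)

Derivation:
step 0: pivot 1 → sign +
step 1: pivot -6 → sign −
step 2: pivot 2/3 → sign +
step 3: pivot -3 → sign −
step 4: row/col 4 already zero → sign 0
signature = (2, 2, 1)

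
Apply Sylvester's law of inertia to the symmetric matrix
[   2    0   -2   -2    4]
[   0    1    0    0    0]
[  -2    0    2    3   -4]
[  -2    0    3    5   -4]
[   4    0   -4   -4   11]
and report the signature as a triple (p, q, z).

Answer: (4, 1, 0)

Derivation:
step 0: pivot 2 → sign +
step 1: pivot 1 → sign +
step 2: pivot 3 → sign +
step 3: pivot -1/3 → sign −
step 4: pivot 3 → sign +
signature = (4, 1, 0)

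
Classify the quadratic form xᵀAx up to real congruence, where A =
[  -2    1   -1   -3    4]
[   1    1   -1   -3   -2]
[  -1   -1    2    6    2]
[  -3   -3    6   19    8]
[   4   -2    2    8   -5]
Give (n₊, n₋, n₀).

step 0: pivot -2 → sign −
step 1: pivot 3/2 → sign +
step 2: pivot 1 → sign +
step 3: pivot 1 → sign +
step 4: pivot -1 → sign −
signature = (3, 2, 0)

Answer: (3, 2, 0)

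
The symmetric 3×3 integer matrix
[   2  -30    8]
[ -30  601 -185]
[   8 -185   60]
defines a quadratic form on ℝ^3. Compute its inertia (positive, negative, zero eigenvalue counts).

step 0: pivot 2 → sign +
step 1: pivot 151 → sign +
step 2: pivot 3/151 → sign +
signature = (3, 0, 0)

Answer: (3, 0, 0)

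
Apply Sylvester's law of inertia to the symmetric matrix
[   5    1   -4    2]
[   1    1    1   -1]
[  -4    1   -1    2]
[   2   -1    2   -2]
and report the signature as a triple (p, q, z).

step 0: pivot 5 → sign +
step 1: pivot 4/5 → sign +
step 2: pivot -33/4 → sign −
step 3: pivot 3/11 → sign +
signature = (3, 1, 0)

Answer: (3, 1, 0)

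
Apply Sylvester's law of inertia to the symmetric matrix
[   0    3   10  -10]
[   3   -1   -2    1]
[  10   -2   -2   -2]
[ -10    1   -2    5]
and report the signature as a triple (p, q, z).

step 0: pivot -1 → sign −
step 1: pivot 9 → sign +
step 2: pivot 2/9 → sign +
step 3: pivot -3 → sign −
signature = (2, 2, 0)

Answer: (2, 2, 0)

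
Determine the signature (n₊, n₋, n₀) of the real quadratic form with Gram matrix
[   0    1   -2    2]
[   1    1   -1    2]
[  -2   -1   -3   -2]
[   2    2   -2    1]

step 0: pivot 1 → sign +
step 1: pivot -1 → sign −
step 2: pivot -3 → sign −
step 3: pivot -3 → sign −
signature = (1, 3, 0)

Answer: (1, 3, 0)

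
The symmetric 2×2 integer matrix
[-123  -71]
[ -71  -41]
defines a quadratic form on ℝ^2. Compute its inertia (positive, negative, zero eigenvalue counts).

Answer: (0, 2, 0)

Derivation:
step 0: pivot -123 → sign −
step 1: pivot -2/123 → sign −
signature = (0, 2, 0)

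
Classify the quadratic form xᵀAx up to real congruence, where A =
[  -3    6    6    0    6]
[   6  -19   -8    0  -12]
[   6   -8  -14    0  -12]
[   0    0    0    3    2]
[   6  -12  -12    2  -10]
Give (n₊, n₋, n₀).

Answer: (3, 2, 0)

Derivation:
step 0: pivot -3 → sign −
step 1: pivot -7 → sign −
step 2: pivot 2/7 → sign +
step 3: pivot 3 → sign +
step 4: pivot 2/3 → sign +
signature = (3, 2, 0)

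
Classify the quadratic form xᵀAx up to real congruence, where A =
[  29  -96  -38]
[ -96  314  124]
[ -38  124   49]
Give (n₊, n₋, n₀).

step 0: pivot 29 → sign +
step 1: pivot -110/29 → sign −
step 2: pivot 3/55 → sign +
signature = (2, 1, 0)

Answer: (2, 1, 0)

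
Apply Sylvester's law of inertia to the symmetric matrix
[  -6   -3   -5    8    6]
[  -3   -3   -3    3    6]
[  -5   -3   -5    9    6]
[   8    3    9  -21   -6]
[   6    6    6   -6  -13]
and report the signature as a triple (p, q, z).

step 0: pivot -6 → sign −
step 1: pivot -3/2 → sign −
step 2: pivot -2/3 → sign −
step 3: pivot 1 → sign +
step 4: pivot -1 → sign −
signature = (1, 4, 0)

Answer: (1, 4, 0)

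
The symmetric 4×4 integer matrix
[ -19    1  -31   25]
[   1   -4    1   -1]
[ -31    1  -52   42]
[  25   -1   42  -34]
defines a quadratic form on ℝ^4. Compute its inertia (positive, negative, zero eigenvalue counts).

step 0: pivot -19 → sign −
step 1: pivot -75/19 → sign −
step 2: pivot -33/25 → sign −
step 3: pivot -2/33 → sign −
signature = (0, 4, 0)

Answer: (0, 4, 0)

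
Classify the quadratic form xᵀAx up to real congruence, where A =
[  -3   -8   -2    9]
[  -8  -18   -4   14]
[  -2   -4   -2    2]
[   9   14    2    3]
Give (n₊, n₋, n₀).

Answer: (1, 2, 1)

Derivation:
step 0: pivot -3 → sign −
step 1: pivot 10/3 → sign +
step 2: pivot -6/5 → sign −
step 3: row/col 3 already zero → sign 0
signature = (1, 2, 1)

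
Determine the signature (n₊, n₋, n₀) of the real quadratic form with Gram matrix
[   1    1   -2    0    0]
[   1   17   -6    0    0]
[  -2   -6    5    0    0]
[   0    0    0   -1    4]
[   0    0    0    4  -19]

Answer: (2, 2, 1)

Derivation:
step 0: pivot 1 → sign +
step 1: pivot 16 → sign +
step 2: pivot -1 → sign −
step 3: pivot -3 → sign −
step 4: row/col 4 already zero → sign 0
signature = (2, 2, 1)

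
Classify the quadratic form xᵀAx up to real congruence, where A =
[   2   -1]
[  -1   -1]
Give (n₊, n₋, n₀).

Answer: (1, 1, 0)

Derivation:
step 0: pivot 2 → sign +
step 1: pivot -3/2 → sign −
signature = (1, 1, 0)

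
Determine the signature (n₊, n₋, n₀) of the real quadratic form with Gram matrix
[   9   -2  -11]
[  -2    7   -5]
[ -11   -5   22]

step 0: pivot 9 → sign +
step 1: pivot 59/9 → sign +
step 2: pivot 6/59 → sign +
signature = (3, 0, 0)

Answer: (3, 0, 0)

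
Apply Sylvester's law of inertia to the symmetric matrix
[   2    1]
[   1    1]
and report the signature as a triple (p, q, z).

step 0: pivot 2 → sign +
step 1: pivot 1/2 → sign +
signature = (2, 0, 0)

Answer: (2, 0, 0)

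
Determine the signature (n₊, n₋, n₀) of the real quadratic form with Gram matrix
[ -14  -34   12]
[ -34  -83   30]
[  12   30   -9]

Answer: (1, 2, 0)

Derivation:
step 0: pivot -14 → sign −
step 1: pivot -3/7 → sign −
step 2: pivot 3 → sign +
signature = (1, 2, 0)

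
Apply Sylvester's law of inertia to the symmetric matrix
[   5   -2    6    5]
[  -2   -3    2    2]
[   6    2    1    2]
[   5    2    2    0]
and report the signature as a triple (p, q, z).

Answer: (1, 3, 0)

Derivation:
step 0: pivot 5 → sign +
step 1: pivot -19/5 → sign −
step 2: pivot -21/19 → sign −
step 3: pivot -3/7 → sign −
signature = (1, 3, 0)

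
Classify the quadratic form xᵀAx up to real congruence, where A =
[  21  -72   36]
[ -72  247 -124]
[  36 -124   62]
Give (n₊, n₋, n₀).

step 0: pivot 21 → sign +
step 1: pivot 1/7 → sign +
step 2: pivot -2 → sign −
signature = (2, 1, 0)

Answer: (2, 1, 0)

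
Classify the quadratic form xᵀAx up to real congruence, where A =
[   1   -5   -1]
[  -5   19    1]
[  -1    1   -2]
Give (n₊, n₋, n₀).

Answer: (1, 2, 0)

Derivation:
step 0: pivot 1 → sign +
step 1: pivot -6 → sign −
step 2: pivot -1/3 → sign −
signature = (1, 2, 0)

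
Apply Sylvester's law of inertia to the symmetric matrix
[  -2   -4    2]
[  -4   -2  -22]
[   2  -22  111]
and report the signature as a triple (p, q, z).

step 0: pivot -2 → sign −
step 1: pivot 6 → sign +
step 2: pivot 1/3 → sign +
signature = (2, 1, 0)

Answer: (2, 1, 0)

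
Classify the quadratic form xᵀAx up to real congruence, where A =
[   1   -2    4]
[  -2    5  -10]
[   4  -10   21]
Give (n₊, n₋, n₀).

step 0: pivot 1 → sign +
step 1: pivot 1 → sign +
step 2: pivot 1 → sign +
signature = (3, 0, 0)

Answer: (3, 0, 0)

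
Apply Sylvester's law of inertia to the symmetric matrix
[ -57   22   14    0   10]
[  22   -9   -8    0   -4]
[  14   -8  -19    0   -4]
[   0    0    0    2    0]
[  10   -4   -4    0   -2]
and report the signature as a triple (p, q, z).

step 0: pivot -57 → sign −
step 1: pivot -29/57 → sign −
step 2: pivot -67/29 → sign −
step 3: pivot 2 → sign +
step 4: pivot 6/67 → sign +
signature = (2, 3, 0)

Answer: (2, 3, 0)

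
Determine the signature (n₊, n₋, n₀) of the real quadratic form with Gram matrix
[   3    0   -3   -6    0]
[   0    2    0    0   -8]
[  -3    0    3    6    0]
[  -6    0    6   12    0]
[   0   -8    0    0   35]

step 0: pivot 3 → sign +
step 1: pivot 2 → sign +
step 2: pivot 3 → sign +
step 3: row/col 3 already zero → sign 0
step 4: row/col 4 already zero → sign 0
signature = (3, 0, 2)

Answer: (3, 0, 2)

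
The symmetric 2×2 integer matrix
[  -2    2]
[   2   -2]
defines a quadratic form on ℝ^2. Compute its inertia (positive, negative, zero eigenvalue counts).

step 0: pivot -2 → sign −
step 1: row/col 1 already zero → sign 0
signature = (0, 1, 1)

Answer: (0, 1, 1)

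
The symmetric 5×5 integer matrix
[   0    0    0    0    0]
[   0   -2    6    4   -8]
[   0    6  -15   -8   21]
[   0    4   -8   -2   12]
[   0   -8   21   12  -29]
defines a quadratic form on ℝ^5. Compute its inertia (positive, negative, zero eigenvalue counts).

Answer: (2, 1, 2)

Derivation:
step 0: pivot -2 → sign −
step 1: pivot 3 → sign +
step 2: pivot 2/3 → sign +
step 3: row/col 3 already zero → sign 0
step 4: row/col 4 already zero → sign 0
signature = (2, 1, 2)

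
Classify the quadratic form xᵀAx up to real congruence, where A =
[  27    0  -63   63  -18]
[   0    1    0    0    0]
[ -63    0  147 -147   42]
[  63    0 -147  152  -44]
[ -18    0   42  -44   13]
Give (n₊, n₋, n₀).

Answer: (4, 0, 1)

Derivation:
step 0: pivot 27 → sign +
step 1: pivot 1 → sign +
step 2: pivot 5 → sign +
step 3: pivot 1/5 → sign +
step 4: row/col 4 already zero → sign 0
signature = (4, 0, 1)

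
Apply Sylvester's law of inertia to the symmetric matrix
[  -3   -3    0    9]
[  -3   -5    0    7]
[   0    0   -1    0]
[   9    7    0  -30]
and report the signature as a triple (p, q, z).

Answer: (0, 4, 0)

Derivation:
step 0: pivot -3 → sign −
step 1: pivot -2 → sign −
step 2: pivot -1 → sign −
step 3: pivot -1 → sign −
signature = (0, 4, 0)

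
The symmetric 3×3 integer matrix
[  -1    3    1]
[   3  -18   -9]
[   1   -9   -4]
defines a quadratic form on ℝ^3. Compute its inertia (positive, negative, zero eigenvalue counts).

step 0: pivot -1 → sign −
step 1: pivot -9 → sign −
step 2: pivot 1 → sign +
signature = (1, 2, 0)

Answer: (1, 2, 0)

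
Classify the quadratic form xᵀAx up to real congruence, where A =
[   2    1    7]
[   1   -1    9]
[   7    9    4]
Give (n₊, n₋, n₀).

step 0: pivot 2 → sign +
step 1: pivot -3/2 → sign −
step 2: pivot -1/3 → sign −
signature = (1, 2, 0)

Answer: (1, 2, 0)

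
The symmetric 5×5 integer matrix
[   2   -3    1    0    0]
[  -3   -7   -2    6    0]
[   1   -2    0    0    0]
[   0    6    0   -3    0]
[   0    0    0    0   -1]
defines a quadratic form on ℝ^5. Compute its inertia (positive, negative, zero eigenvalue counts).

Answer: (2, 3, 0)

Derivation:
step 0: pivot 2 → sign +
step 1: pivot -23/2 → sign −
step 2: pivot -11/23 → sign −
step 3: pivot 3/11 → sign +
step 4: pivot -1 → sign −
signature = (2, 3, 0)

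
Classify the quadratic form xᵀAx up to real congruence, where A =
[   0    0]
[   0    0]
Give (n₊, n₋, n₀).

Answer: (0, 0, 2)

Derivation:
step 0: row/col 0 already zero → sign 0
step 1: row/col 1 already zero → sign 0
signature = (0, 0, 2)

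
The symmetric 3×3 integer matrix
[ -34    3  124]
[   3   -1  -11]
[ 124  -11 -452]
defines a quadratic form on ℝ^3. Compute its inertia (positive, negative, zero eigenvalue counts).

Answer: (1, 2, 0)

Derivation:
step 0: pivot -34 → sign −
step 1: pivot -25/34 → sign −
step 2: pivot 6/25 → sign +
signature = (1, 2, 0)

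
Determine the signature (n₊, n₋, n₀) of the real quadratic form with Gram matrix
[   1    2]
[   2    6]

step 0: pivot 1 → sign +
step 1: pivot 2 → sign +
signature = (2, 0, 0)

Answer: (2, 0, 0)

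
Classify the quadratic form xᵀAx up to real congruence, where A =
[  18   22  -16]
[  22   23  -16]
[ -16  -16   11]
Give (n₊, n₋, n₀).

step 0: pivot 18 → sign +
step 1: pivot -35/9 → sign −
step 2: pivot 1/35 → sign +
signature = (2, 1, 0)

Answer: (2, 1, 0)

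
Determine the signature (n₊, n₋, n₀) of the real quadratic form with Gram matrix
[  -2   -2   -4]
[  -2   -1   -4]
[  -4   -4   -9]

step 0: pivot -2 → sign −
step 1: pivot 1 → sign +
step 2: pivot -1 → sign −
signature = (1, 2, 0)

Answer: (1, 2, 0)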